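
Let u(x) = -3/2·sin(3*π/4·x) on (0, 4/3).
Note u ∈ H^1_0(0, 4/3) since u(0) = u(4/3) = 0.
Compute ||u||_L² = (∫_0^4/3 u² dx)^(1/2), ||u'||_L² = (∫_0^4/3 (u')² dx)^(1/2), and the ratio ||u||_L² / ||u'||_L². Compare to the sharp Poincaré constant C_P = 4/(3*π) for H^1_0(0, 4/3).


||u||_L² / ||u'||_L² = 4/(3*π) = C_P.

u(x) = -3/2·sin(3*π/4·x), so u'(x) = -9*π*cos(3*π*x/4)/8.
Writing u(x) = A·sin(kπx/L) with A = -3/2 and k = 1, use ∫_0^L sin²(kπx/L) dx = L/2 and ∫_0^L cos²(kπx/L) dx = L/2.
u² = 9/4·sin²(3*π/4·x) and (u')² = 81*π^2/64·cos²(3*π/4·x), and each of sin², cos² integrates to L/2 = 2/3 over (0, 4/3).
∫_0^4/3 u² dx = 3/2, so ||u||_L² = sqrt(6)/2.
∫_0^4/3 (u')² dx = 27*π^2/32, so ||u'||_L² = 3*sqrt(6)*π/8.
Ratio ||u||_L² / ||u'||_L² = 4/(3*π).
Sharp Poincaré constant on H^1_0(0, 4/3) is C_P = L/π = 4/(3*π), achieved by sin(3*π/4·x).
This is the k = 1 eigenfunction (up to amplitude), so the ratio equals the sharp Poincaré constant exactly.


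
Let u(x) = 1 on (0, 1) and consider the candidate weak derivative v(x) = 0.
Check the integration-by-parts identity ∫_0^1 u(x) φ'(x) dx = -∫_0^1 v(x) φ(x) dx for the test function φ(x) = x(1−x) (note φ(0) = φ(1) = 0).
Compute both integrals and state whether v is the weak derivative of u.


LHS = 0, RHS = 0. Yes, v = u' weakly.

u(x) = 1, classical derivative u'(x) = 0.
φ(x) = x(1−x), so φ'(x) = 1 - 2*x.
Note φ(0) = φ(1) = 0, so the boundary term u·φ vanishes.
LHS = ∫_0^1 u(x) φ'(x) dx = ∫_0^1 (1 - 2*x) dx. Term by term:
  ∫_0^1 -2*x dx = -1;  ∫_0^1 1 dx = 1.
Sum: -1 + 1 = 0.
So LHS = 0.
∫_0^1 v(x) φ(x) dx = ∫_0^1 (0) dx. Term by term:
  ∫_0^1 0 dx = 0.
So RHS = -∫_0^1 v(x) φ(x) dx = 0.
LHS = RHS, so the identity holds for this test φ.
Moreover u is smooth here and v(x) = u'(x) = 0 pointwise, so the identity holds for every test function. Hence v is the weak derivative of u.


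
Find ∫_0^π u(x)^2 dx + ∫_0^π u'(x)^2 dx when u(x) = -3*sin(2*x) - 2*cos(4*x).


||u||_{H^1(0,π)}^2 = 113*π/2

u'(x) = 8*sin(4*x) - 6*cos(2*x).
Expand u² and (u')² and integrate term by term on (0, π), using: for integers n ≥ 1, ∫_0^π sin²(nx) dx = ∫_0^π cos²(nx) dx = π/2; for n ≠ n', ∫_0^π sin(nx)sin(n'x) dx = ∫_0^π cos(nx)cos(n'x) dx = 0; and by product-to-sum, ∫_0^π sin(nx)cos(n'x) dx = ½∫_0^π [sin((n+n')x) + sin((n−n')x)] dx, which is 0 when n+n' is even and 2n/(n²−n'²) when n+n' is odd (it need not vanish on (0, π)).
  u² squared terms: (-3)²·∫sin(2x)² dx = 9·π/2 = 9*π/2;  (-2)²·∫cos(4x)² dx = 4·π/2 = 2*π.
  u² cross terms: 2·(-3)·(-2)·∫sin(2x)·cos(4x) dx = 12·(0) = 0.
  So ∫_0^π u² dx = 9*π/2 + 2*π + 0 = 13*π/2.
  (u')² squared terms: (-6)²·∫cos(2x)² dx = 36·π/2 = 18*π;  (8)²·∫sin(4x)² dx = 64·π/2 = 32*π.
  (u')² cross terms: 2·(-6)·(8)·∫cos(2x)·sin(4x) dx = -96·(0) = 0.
  So ∫_0^π (u')² dx = 18*π + 32*π + 0 = 50*π.
||u||_{H^1}^2 = (13*π/2) + (50*π) = 113*π/2.


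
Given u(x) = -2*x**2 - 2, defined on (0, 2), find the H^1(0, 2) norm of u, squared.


||u||_{H^1}^2 = 488/5

The H^1 norm (squared) on an interval (0, L) is
  ||u||_{H^1}^2 = ∫_0^L u(x)^2 dx + ∫_0^L u'(x)^2 dx.
Compute u'(x) = -4*x.
Then u(x)^2 = 4*x**4 + 8*x**2 + 4 and u'(x)^2 = 16*x**2.
Integrate each monomial from 0 to 2 using ∫_0^2 c·x^n dx = c·2^(n+1)/(n+1):
  ∫_0^2 u(x)^2 dx = ∫_0^2 (4*x^4 + 8*x^2 + 4) dx. Term by term:
    ∫_0^2 4*x^4 dx = 128/5;  ∫_0^2 8*x^2 dx = 64/3;  ∫_0^2 4 dx = 8.
  Sum: 128/5 + 64/3 + 8 = 824/15.
  ∫_0^2 u'(x)^2 dx = ∫_0^2 (16*x^2) dx. Term by term:
    ∫_0^2 16*x^2 dx = 128/3.
Adding: ||u||_{H^1}^2 = 824/15 + 128/3 = 488/5.


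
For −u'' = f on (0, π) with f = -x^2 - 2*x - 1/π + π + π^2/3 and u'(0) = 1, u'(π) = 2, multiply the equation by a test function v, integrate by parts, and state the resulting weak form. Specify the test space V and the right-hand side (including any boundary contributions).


V = H^1(0, π) (v unrestricted at boundary; u is determined up to an additive constant); weak form: ∫_0^π u'v' dx = ∫_0^π (-x^2 - 2*x - 1/π + π + π^2/3) v dx + 2·v(π) − v(0) for all v ∈ V.

Multiply both sides by a test function v and integrate from 0 to π:
  ∫_0^π −u''(x) v(x) dx = ∫_0^π f(x) v(x) dx.
Integrate the LHS by parts once:
  ∫_0^π −u'' v dx = −[u'(x) v(x)]_0^π + ∫_0^π u'(x) v'(x) dx.
Thus ∫_0^π u'(x) v'(x) dx = ∫_0^π f(x) v(x) dx + [u'(x) v(x)]_0^π.
Choose V so that boundary terms are either known or forced to vanish.
u has inhomogeneous Neumann u'(0) = 1, u'(π) = 2. [u' v]_0^π = (2)·v(π) − (1)·v(0) = 2·v(π) − v(0). Take V = H^1(0, π); boundary term becomes part of RHS.
Weak formulation: find u (satisfying any essential BC) such that ∫_0^π u'(x) v'(x) dx = ∫_0^π f v dx + 2·v(π) − v(0) for all v ∈ V (Neumann data are natural BCs: they enter the RHS as boundary terms).
Substituting f(x) = -x^2 - 2*x - 1/π + π + π^2/3, the right-hand side is ∫_0^π (-x^2 - 2*x - 1/π + π + π^2/3) v dx + 2·v(π) − v(0).
Compatibility check (pure Neumann): taking v ≡ 1 ∈ V gives 0 = ∫_0^π f dx + (2) − (1), i.e. ∫_0^π f dx must equal u'(0) − u'(π) = -1. Indeed ∫_0^π (-x^2 - 2*x - 1/π + π + π^2/3) dx = -1, so the data are compatible. The solution is then unique only up to an additive constant (fix it e.g. by requiring ∫_0^π u dx = 0).


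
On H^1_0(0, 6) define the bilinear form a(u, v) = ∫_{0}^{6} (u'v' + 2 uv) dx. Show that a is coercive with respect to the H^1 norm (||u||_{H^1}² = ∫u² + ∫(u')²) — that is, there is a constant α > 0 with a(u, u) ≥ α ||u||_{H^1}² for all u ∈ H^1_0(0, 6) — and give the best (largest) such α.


α = 1

Coercivity of a(·,·) on H^1_0(0, 6) means a(u, u) ≥ α ||u||_{H^1}² for every u ∈ H^1_0.
The interval has length L = 6, and Poincaré/coercivity depend only on L. Here a(u, u) = ∫(u')² + (2)·∫u².
Here c = 2 ≥ 1, so a(u,u) = ∫(u')² + c∫u² ≥ ∫(u')² + ∫u² = ||u||_{H^1}², i.e. α = 1 works. No larger α is possible: a(u,u) ≥ α||u||_{H^1}² means (1−α)∫(u')² ≥ (α−c)∫u², and for the modes u_n = sin(nπ(x−x₀)/L) (x₀ the left endpoint) one has ∫u_n²/∫(u_n')² = (L/(nπ))² → 0, so a(u_n,u_n)/||u_n||_{H^1}² → 1. Hence the optimal constant is α = 1.
Therefore α = 1.


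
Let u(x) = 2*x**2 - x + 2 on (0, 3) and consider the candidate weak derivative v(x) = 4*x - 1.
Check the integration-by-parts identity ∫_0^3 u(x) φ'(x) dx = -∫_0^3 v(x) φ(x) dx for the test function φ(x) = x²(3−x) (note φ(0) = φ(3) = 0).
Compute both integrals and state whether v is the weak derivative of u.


LHS = -837/20, RHS = -837/20. Yes, v = u' weakly.

u(x) = 2*x**2 - x + 2, classical derivative u'(x) = 4*x - 1.
φ(x) = x²(3−x), so φ'(x) = 3*x*(2 - x).
Note φ(0) = φ(3) = 0, so the boundary term u·φ vanishes.
LHS = ∫_0^3 u(x) φ'(x) dx = ∫_0^3 (-6*x^4 + 15*x^3 - 12*x^2 + 12*x) dx. Term by term:
  ∫_0^3 -6*x^4 dx = -1458/5;  ∫_0^3 15*x^3 dx = 1215/4;  ∫_0^3 -12*x^2 dx = -108;
  ∫_0^3 12*x dx = 54.
Sum: -1458/5 + 1215/4 − 108 + 54 = -837/20.
So LHS = -837/20.
∫_0^3 v(x) φ(x) dx = ∫_0^3 (-4*x^4 + 13*x^3 - 3*x^2) dx. Term by term:
  ∫_0^3 -4*x^4 dx = -972/5;  ∫_0^3 13*x^3 dx = 1053/4;  ∫_0^3 -3*x^2 dx = -27.
Sum: -972/5 + 1053/4 − 27 = 837/20.
So RHS = -∫_0^3 v(x) φ(x) dx = -837/20.
LHS = RHS, so the identity holds for this test φ.
Moreover u is smooth here and v(x) = u'(x) = 4*x - 1 pointwise, so the identity holds for every test function. Hence v is the weak derivative of u.


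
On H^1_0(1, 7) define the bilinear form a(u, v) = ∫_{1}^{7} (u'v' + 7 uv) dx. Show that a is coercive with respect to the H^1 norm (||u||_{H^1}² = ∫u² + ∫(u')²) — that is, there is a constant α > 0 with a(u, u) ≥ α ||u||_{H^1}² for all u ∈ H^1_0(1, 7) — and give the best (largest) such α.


α = 1

Coercivity of a(·,·) on H^1_0(1, 7) means a(u, u) ≥ α ||u||_{H^1}² for every u ∈ H^1_0.
The interval has length L = 6, and Poincaré/coercivity depend only on L. Here a(u, u) = ∫(u')² + (7)·∫u².
Here c = 7 ≥ 1, so a(u,u) = ∫(u')² + c∫u² ≥ ∫(u')² + ∫u² = ||u||_{H^1}², i.e. α = 1 works. No larger α is possible: a(u,u) ≥ α||u||_{H^1}² means (1−α)∫(u')² ≥ (α−c)∫u², and for the modes u_n = sin(nπ(x−x₀)/L) (x₀ the left endpoint) one has ∫u_n²/∫(u_n')² = (L/(nπ))² → 0, so a(u_n,u_n)/||u_n||_{H^1}² → 1. Hence the optimal constant is α = 1.
Therefore α = 1.


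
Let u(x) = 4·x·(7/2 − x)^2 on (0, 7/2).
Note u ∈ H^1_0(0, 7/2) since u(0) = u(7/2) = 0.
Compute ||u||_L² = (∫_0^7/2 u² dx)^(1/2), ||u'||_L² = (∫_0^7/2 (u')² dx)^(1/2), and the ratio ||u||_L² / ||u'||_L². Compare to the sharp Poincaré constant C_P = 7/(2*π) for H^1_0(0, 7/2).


||u||_L² / ||u'||_L² = sqrt(14)/4 < C_P = 7/(2*π).

u(x) = 4·x·(7/2 − x)^2, so u'(x) = (2*x - 7)*(6*x - 7).
u(x) = 4·x·(7/2 − x)^2 vanishes at x = 0 and x = 7/2, so u ∈ H^1_0(0, 7/2). Differentiate via the product rule and integrate the resulting polynomials term by term.
  ∫_0^7/2 u² dx = ∫_0^7/2 (16*x^6 - 224*x^5 + 1176*x^4 - 2744*x^3 + 2401*x^2) dx. Term by term:
    ∫_0^7/2 16*x^6 dx = 117649/8;  ∫_0^7/2 -224*x^5 dx = -823543/12;  ∫_0^7/2 1176*x^4 dx = 2470629/20;
    ∫_0^7/2 -2744*x^3 dx = -823543/8;  ∫_0^7/2 2401*x^2 dx = 823543/24.
  Sum: 117649/8 − 823543/12 + 2470629/20 − 823543/8 + 823543/24 = 117649/120.
  ∫_0^7/2 (u')² dx = ∫_0^7/2 (144*x^4 - 1344*x^3 + 4312*x^2 - 5488*x + 2401) dx. Term by term:
    ∫_0^7/2 144*x^4 dx = 151263/10;  ∫_0^7/2 -1344*x^3 dx = -50421;  ∫_0^7/2 4312*x^2 dx = 184877/3;
    ∫_0^7/2 -5488*x dx = -33614;  ∫_0^7/2 2401 dx = 16807/2.
  Sum: 151263/10 − 50421 + 184877/3 − 33614 + 16807/2 = 16807/15.
∫_0^7/2 u² dx = 117649/120, so ||u||_L² = 343*sqrt(30)/60.
∫_0^7/2 (u')² dx = 16807/15, so ||u'||_L² = 49*sqrt(105)/15.
Ratio ||u||_L² / ||u'||_L² = sqrt(14)/4.
Sharp Poincaré constant on H^1_0(0, 7/2) is C_P = L/π = 7/(2*π), achieved by sin(2*π/7·x).
A polynomial bump cannot attain the sharp Poincaré constant (only the first sine eigenfunction does), so the ratio is strictly less than C_P, consistent with ||u||_L² ≤ C_P ||u'||_L².


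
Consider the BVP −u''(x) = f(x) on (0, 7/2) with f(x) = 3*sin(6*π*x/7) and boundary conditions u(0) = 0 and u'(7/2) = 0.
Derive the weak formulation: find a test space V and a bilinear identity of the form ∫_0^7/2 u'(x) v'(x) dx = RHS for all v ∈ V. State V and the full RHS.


V = {v ∈ H^1(0, 7/2) : v(0) = 0} (test functions vanish at x = 0 where u is specified); weak form: ∫_0^7/2 u'v' dx = ∫_0^7/2 (3*sin(6*π*x/7)) v dx for all v ∈ V.

Multiply both sides by a test function v and integrate from 0 to 7/2:
  ∫_0^7/2 −u''(x) v(x) dx = ∫_0^7/2 f(x) v(x) dx.
Integrate the LHS by parts once:
  ∫_0^7/2 −u'' v dx = −[u'(x) v(x)]_0^7/2 + ∫_0^7/2 u'(x) v'(x) dx.
Thus ∫_0^7/2 u'(x) v'(x) dx = ∫_0^7/2 f(x) v(x) dx + [u'(x) v(x)]_0^7/2.
Choose V so that boundary terms are either known or forced to vanish.
Mixed BC: u(0) = 0 (Dirichlet) and u'(7/2) = 0 (Neumann). Define V = {v ∈ H^1(0, 7/2) : v(0) = 0}. Then [u' v]_0^7/2 = u'(7/2)·v(7/2) − u'(0)·0 = 0.
Weak formulation: find u (satisfying any essential BC) such that ∫_0^7/2 u'(x) v'(x) dx = ∫_0^7/2 f v dx for all v ∈ V (Dirichlet at 0 absorbed into V; the Neumann datum at x = 7/2 is zero, so no boundary term remains).
Substituting f(x) = 3*sin(6*π*x/7), the right-hand side is ∫_0^7/2 (3*sin(6*π*x/7)) v dx.


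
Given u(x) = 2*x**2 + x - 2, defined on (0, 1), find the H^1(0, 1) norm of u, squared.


||u||_{H^1}^2 = 59/5

The H^1 norm (squared) on an interval (0, L) is
  ||u||_{H^1}^2 = ∫_0^L u(x)^2 dx + ∫_0^L u'(x)^2 dx.
Compute u'(x) = 4*x + 1.
Then u(x)^2 = 4*x**4 + 4*x**3 - 7*x**2 - 4*x + 4 and u'(x)^2 = 16*x**2 + 8*x + 1.
Integrate each monomial from 0 to 1 using ∫_0^1 c·x^n dx = c·1^(n+1)/(n+1):
  ∫_0^1 u(x)^2 dx = ∫_0^1 (4*x^4 + 4*x^3 - 7*x^2 - 4*x + 4) dx. Term by term:
    ∫_0^1 4*x^4 dx = 4/5;  ∫_0^1 4*x^3 dx = 1;  ∫_0^1 -7*x^2 dx = -7/3;
    ∫_0^1 -4*x dx = -2;  ∫_0^1 4 dx = 4.
  Sum: 4/5 + 1 − 7/3 − 2 + 4 = 22/15.
  ∫_0^1 u'(x)^2 dx = ∫_0^1 (16*x^2 + 8*x + 1) dx. Term by term:
    ∫_0^1 16*x^2 dx = 16/3;  ∫_0^1 8*x dx = 4;  ∫_0^1 1 dx = 1.
  Sum: 16/3 + 4 + 1 = 31/3.
Adding: ||u||_{H^1}^2 = 22/15 + 31/3 = 59/5.


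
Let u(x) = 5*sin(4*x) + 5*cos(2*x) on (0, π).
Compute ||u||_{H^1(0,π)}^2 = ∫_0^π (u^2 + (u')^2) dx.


||u||_{H^1(0,π)}^2 = 275*π

u'(x) = -10*sin(2*x) + 20*cos(4*x).
Expand u² and (u')² and integrate term by term on (0, π), using: for integers n ≥ 1, ∫_0^π sin²(nx) dx = ∫_0^π cos²(nx) dx = π/2; for n ≠ n', ∫_0^π sin(nx)sin(n'x) dx = ∫_0^π cos(nx)cos(n'x) dx = 0; and by product-to-sum, ∫_0^π sin(nx)cos(n'x) dx = ½∫_0^π [sin((n+n')x) + sin((n−n')x)] dx, which is 0 when n+n' is even and 2n/(n²−n'²) when n+n' is odd (it need not vanish on (0, π)).
  u² squared terms: (5)²·∫cos(2x)² dx = 25·π/2 = 25*π/2;  (5)²·∫sin(4x)² dx = 25·π/2 = 25*π/2.
  u² cross terms: 2·(5)·(5)·∫cos(2x)·sin(4x) dx = 50·(0) = 0.
  So ∫_0^π u² dx = 25*π/2 + 25*π/2 + 0 = 25*π.
  (u')² squared terms: (-10)²·∫sin(2x)² dx = 100·π/2 = 50*π;  (20)²·∫cos(4x)² dx = 400·π/2 = 200*π.
  (u')² cross terms: 2·(-10)·(20)·∫sin(2x)·cos(4x) dx = -400·(0) = 0.
  So ∫_0^π (u')² dx = 50*π + 200*π + 0 = 250*π.
||u||_{H^1}^2 = (25*π) + (250*π) = 275*π.


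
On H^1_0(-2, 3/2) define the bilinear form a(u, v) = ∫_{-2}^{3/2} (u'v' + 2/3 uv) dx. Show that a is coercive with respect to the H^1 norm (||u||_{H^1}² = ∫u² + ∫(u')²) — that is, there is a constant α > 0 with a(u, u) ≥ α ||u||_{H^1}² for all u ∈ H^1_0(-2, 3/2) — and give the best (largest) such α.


α = 2*(49 + 6*π^2)/(3*(4*π^2 + 49))

Coercivity of a(·,·) on H^1_0(-2, 3/2) means a(u, u) ≥ α ||u||_{H^1}² for every u ∈ H^1_0.
The interval has length L = 7/2, and Poincaré/coercivity depend only on L. Here a(u, u) = ∫(u')² + (2/3)·∫u².
Here 0 < c = 2/3 < 1. The condition a(u,u) ≥ α||u||_{H^1}² reads (1−α)∫(u')² ≥ (α−c)∫u². Any admissible α is ≤ 1 (rapidly oscillating u have ∫u²/∫(u')² → 0), and α = 1 would force 0 ≥ (1−c)∫u², impossible since c < 1; so 1−α > 0. By the sharp Poincaré inequality on H^1_0 of an interval of length L, ∫(u')² ≥ (π/L)²∫u² with equality for the first sine mode sin(π(x−x₀)/L) (x₀ the left endpoint), so the inequality holds for all u iff (1−α)(π/L)² ≥ α − c, i.e. α ≤ ((π/L)² + c)/((π/L)² + 1) = (1 + c(L/π)²)/(1 + (L/π)²). With (π/L)² = 4*π^2/49 and c = 2/3, the largest admissible constant is α = ((π/L)² + c)/((π/L)² + 1).
Simplifying, α = 2*(49 + 6*π^2)/(3*(4*π^2 + 49)).


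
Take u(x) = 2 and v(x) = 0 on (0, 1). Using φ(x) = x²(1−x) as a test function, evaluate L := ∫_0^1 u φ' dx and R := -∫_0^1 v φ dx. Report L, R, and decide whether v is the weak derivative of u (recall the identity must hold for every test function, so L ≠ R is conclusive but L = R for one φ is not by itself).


LHS = 0, RHS = 0. Yes, v = u' weakly.

u(x) = 2, classical derivative u'(x) = 0.
φ(x) = x²(1−x), so φ'(x) = x*(2 - 3*x).
Note φ(0) = φ(1) = 0, so the boundary term u·φ vanishes.
LHS = ∫_0^1 u(x) φ'(x) dx = ∫_0^1 (-6*x^2 + 4*x) dx. Term by term:
  ∫_0^1 -6*x^2 dx = -2;  ∫_0^1 4*x dx = 2.
Sum: -2 + 2 = 0.
So LHS = 0.
∫_0^1 v(x) φ(x) dx = ∫_0^1 (0) dx. Term by term:
  ∫_0^1 0 dx = 0.
So RHS = -∫_0^1 v(x) φ(x) dx = 0.
LHS = RHS, so the identity holds for this test φ.
Moreover u is smooth here and v(x) = u'(x) = 0 pointwise, so the identity holds for every test function. Hence v is the weak derivative of u.


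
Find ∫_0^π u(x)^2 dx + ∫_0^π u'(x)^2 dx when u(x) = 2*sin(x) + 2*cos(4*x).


||u||_{H^1(0,π)}^2 = -272/15 + 38*π

u'(x) = -8*sin(4*x) + 2*cos(x).
Expand u² and (u')² and integrate term by term on (0, π), using: for integers n ≥ 1, ∫_0^π sin²(nx) dx = ∫_0^π cos²(nx) dx = π/2; for n ≠ n', ∫_0^π sin(nx)sin(n'x) dx = ∫_0^π cos(nx)cos(n'x) dx = 0; and by product-to-sum, ∫_0^π sin(nx)cos(n'x) dx = ½∫_0^π [sin((n+n')x) + sin((n−n')x)] dx, which is 0 when n+n' is even and 2n/(n²−n'²) when n+n' is odd (it need not vanish on (0, π)).
  u² squared terms: (2)²·∫cos(4x)² dx = 4·π/2 = 2*π;  (2)²·∫sin(x)² dx = 4·π/2 = 2*π.
  u² cross terms: 2·(2)·(2)·∫cos(4x)·sin(x) dx = 8·(-2/15) = -16/15.
  So ∫_0^π u² dx = 2*π + 2*π − 16/15 = -16/15 + 4*π.
  (u')² squared terms: (-8)²·∫sin(4x)² dx = 64·π/2 = 32*π;  (2)²·∫cos(x)² dx = 4·π/2 = 2*π.
  (u')² cross terms: 2·(-8)·(2)·∫sin(4x)·cos(x) dx = -32·(8/15) = -256/15.
  So ∫_0^π (u')² dx = 32*π + 2*π − 256/15 = -256/15 + 34*π.
||u||_{H^1}^2 = (-16/15 + 4*π) + (-256/15 + 34*π) = -272/15 + 38*π.


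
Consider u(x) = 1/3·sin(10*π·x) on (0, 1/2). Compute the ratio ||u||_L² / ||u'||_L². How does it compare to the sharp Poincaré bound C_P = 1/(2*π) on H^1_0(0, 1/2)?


||u||_L² / ||u'||_L² = 1/(10*π) < C_P = 1/(2*π).

u(x) = 1/3·sin(10*π·x), so u'(x) = 10*π*cos(10*π*x)/3.
Writing u(x) = A·sin(kπx/L) with A = 1/3 and k = 5, use ∫_0^L sin²(kπx/L) dx = L/2 and ∫_0^L cos²(kπx/L) dx = L/2.
u² = 1/9·sin²(10*π·x) and (u')² = 100*π^2/9·cos²(10*π·x), and each of sin², cos² integrates to L/2 = 1/4 over (0, 1/2).
∫_0^1/2 u² dx = 1/36, so ||u||_L² = 1/6.
∫_0^1/2 (u')² dx = 25*π^2/9, so ||u'||_L² = 5*π/3.
Ratio ||u||_L² / ||u'||_L² = 1/(10*π).
Sharp Poincaré constant on H^1_0(0, 1/2) is C_P = L/π = 1/(2*π), achieved by sin(2*π·x).
This is the k = 5 harmonic; the ratio L/(kπ) is strictly less than C_P = L/π, consistent with the sharp inequality ||u||_L² ≤ C_P ||u'||_L².


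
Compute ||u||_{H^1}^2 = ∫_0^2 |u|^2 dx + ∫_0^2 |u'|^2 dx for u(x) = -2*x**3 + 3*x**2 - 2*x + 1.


||u||_{H^1}^2 = 7666/105

The H^1 norm (squared) on an interval (0, L) is
  ||u||_{H^1}^2 = ∫_0^L u(x)^2 dx + ∫_0^L u'(x)^2 dx.
Compute u'(x) = -6*x**2 + 6*x - 2.
Then u(x)^2 = 4*x**6 - 12*x**5 + 17*x**4 - 16*x**3 + 10*x**2 - 4*x + 1 and u'(x)^2 = 36*x**4 - 72*x**3 + 60*x**2 - 24*x + 4.
Integrate each monomial from 0 to 2 using ∫_0^2 c·x^n dx = c·2^(n+1)/(n+1):
  ∫_0^2 u(x)^2 dx = ∫_0^2 (4*x^6 - 12*x^5 + 17*x^4 - 16*x^3 + 10*x^2 - 4*x + 1) dx. Term by term:
    ∫_0^2 4*x^6 dx = 512/7;  ∫_0^2 -12*x^5 dx = -128;  ∫_0^2 17*x^4 dx = 544/5;
    ∫_0^2 -16*x^3 dx = -64;  ∫_0^2 10*x^2 dx = 80/3;  ∫_0^2 -4*x dx = -8;
    ∫_0^2 1 dx = 2.
  Sum: 512/7 − 128 + 544/5 − 64 + 80/3 − 8 + 2 = 1114/105.
  ∫_0^2 u'(x)^2 dx = ∫_0^2 (36*x^4 - 72*x^3 + 60*x^2 - 24*x + 4) dx. Term by term:
    ∫_0^2 36*x^4 dx = 1152/5;  ∫_0^2 -72*x^3 dx = -288;  ∫_0^2 60*x^2 dx = 160;
    ∫_0^2 -24*x dx = -48;  ∫_0^2 4 dx = 8.
  Sum: 1152/5 − 288 + 160 − 48 + 8 = 312/5.
Adding: ||u||_{H^1}^2 = 1114/105 + 312/5 = 7666/105.


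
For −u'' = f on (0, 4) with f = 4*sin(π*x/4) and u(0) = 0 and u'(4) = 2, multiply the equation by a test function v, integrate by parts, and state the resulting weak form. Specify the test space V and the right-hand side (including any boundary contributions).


V = {v ∈ H^1(0, 4) : v(0) = 0} (test functions vanish at x = 0 where u is specified); weak form: ∫_0^4 u'v' dx = ∫_0^4 (4*sin(π*x/4)) v dx + 2·v(4) for all v ∈ V.

Multiply both sides by a test function v and integrate from 0 to 4:
  ∫_0^4 −u''(x) v(x) dx = ∫_0^4 f(x) v(x) dx.
Integrate the LHS by parts once:
  ∫_0^4 −u'' v dx = −[u'(x) v(x)]_0^4 + ∫_0^4 u'(x) v'(x) dx.
Thus ∫_0^4 u'(x) v'(x) dx = ∫_0^4 f(x) v(x) dx + [u'(x) v(x)]_0^4.
Choose V so that boundary terms are either known or forced to vanish.
Mixed BC: u(0) = 0 (Dirichlet) and u'(4) = 2 (Neumann). Define V = {v ∈ H^1(0, 4) : v(0) = 0}. Then [u' v]_0^4 = u'(4)·v(4) − u'(0)·0 = 2·v(4).
Weak formulation: find u (satisfying any essential BC) such that ∫_0^4 u'(x) v'(x) dx = ∫_0^4 f v dx + 2·v(4) for all v ∈ V (Dirichlet at 0 absorbed into V; Neumann datum at x = 4 contributes the boundary term).
Substituting f(x) = 4*sin(π*x/4), the right-hand side is ∫_0^4 (4*sin(π*x/4)) v dx + 2·v(4).


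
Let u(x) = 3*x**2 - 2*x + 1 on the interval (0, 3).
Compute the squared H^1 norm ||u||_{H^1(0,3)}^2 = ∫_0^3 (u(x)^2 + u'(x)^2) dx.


||u||_{H^1}^2 = 2487/5

The H^1 norm (squared) on an interval (0, L) is
  ||u||_{H^1}^2 = ∫_0^L u(x)^2 dx + ∫_0^L u'(x)^2 dx.
Compute u'(x) = 6*x - 2.
Then u(x)^2 = 9*x**4 - 12*x**3 + 10*x**2 - 4*x + 1 and u'(x)^2 = 36*x**2 - 24*x + 4.
Integrate each monomial from 0 to 3 using ∫_0^3 c·x^n dx = c·3^(n+1)/(n+1):
  ∫_0^3 u(x)^2 dx = ∫_0^3 (9*x^4 - 12*x^3 + 10*x^2 - 4*x + 1) dx. Term by term:
    ∫_0^3 9*x^4 dx = 2187/5;  ∫_0^3 -12*x^3 dx = -243;  ∫_0^3 10*x^2 dx = 90;
    ∫_0^3 -4*x dx = -18;  ∫_0^3 1 dx = 3.
  Sum: 2187/5 − 243 + 90 − 18 + 3 = 1347/5.
  ∫_0^3 u'(x)^2 dx = ∫_0^3 (36*x^2 - 24*x + 4) dx. Term by term:
    ∫_0^3 36*x^2 dx = 324;  ∫_0^3 -24*x dx = -108;  ∫_0^3 4 dx = 12.
  Sum: 324 − 108 + 12 = 228.
Adding: ||u||_{H^1}^2 = 1347/5 + 228 = 2487/5.


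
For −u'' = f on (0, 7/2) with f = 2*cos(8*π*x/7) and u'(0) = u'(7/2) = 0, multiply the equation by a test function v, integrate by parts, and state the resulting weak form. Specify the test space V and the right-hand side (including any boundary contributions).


V = H^1(0, 7/2) (no boundary constraint on v; u is determined up to an additive constant); weak form: ∫_0^7/2 u'v' dx = ∫_0^7/2 (2*cos(8*π*x/7)) v dx for all v ∈ V.

Multiply both sides by a test function v and integrate from 0 to 7/2:
  ∫_0^7/2 −u''(x) v(x) dx = ∫_0^7/2 f(x) v(x) dx.
Integrate the LHS by parts once:
  ∫_0^7/2 −u'' v dx = −[u'(x) v(x)]_0^7/2 + ∫_0^7/2 u'(x) v'(x) dx.
Thus ∫_0^7/2 u'(x) v'(x) dx = ∫_0^7/2 f(x) v(x) dx + [u'(x) v(x)]_0^7/2.
Choose V so that boundary terms are either known or forced to vanish.
u has homogeneous Neumann: u'(0) = u'(7/2) = 0. So [u' v]_0^7/2 = 0·v(7/2) − 0·v(0) = 0 for any v; take V = H^1(0, 7/2).
Weak formulation: find u (satisfying any essential BC) such that ∫_0^7/2 u'(x) v'(x) dx = ∫_0^7/2 f v dx for all v ∈ V (homogeneous Neumann, so boundary terms vanish).
Substituting f(x) = 2*cos(8*π*x/7), the right-hand side is ∫_0^7/2 (2*cos(8*π*x/7)) v dx.
Compatibility check (pure Neumann): taking v ≡ 1 ∈ V gives 0 = ∫_0^7/2 f dx + (0) − (0), i.e. ∫_0^7/2 f dx must equal u'(0) − u'(7/2) = 0. Indeed ∫_0^7/2 (2*cos(8*π*x/7)) dx = 0, so the data are compatible. The solution is then unique only up to an additive constant (fix it e.g. by requiring ∫_0^7/2 u dx = 0).


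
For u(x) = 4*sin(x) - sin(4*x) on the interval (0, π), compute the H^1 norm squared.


||u||_{H^1(0,π)}^2 = 49*π/2

u'(x) = 4*cos(x) - 4*cos(4*x).
Expand u² and (u')² and integrate term by term on (0, π), using: for integers n ≥ 1, ∫_0^π sin²(nx) dx = ∫_0^π cos²(nx) dx = π/2; for n ≠ n', ∫_0^π sin(nx)sin(n'x) dx = ∫_0^π cos(nx)cos(n'x) dx = 0; and by product-to-sum, ∫_0^π sin(nx)cos(n'x) dx = ½∫_0^π [sin((n+n')x) + sin((n−n')x)] dx, which is 0 when n+n' is even and 2n/(n²−n'²) when n+n' is odd (it need not vanish on (0, π)).
  u² squared terms: (-1)²·∫sin(4x)² dx = 1·π/2 = π/2;  (4)²·∫sin(x)² dx = 16·π/2 = 8*π.
  u² cross terms: 2·(-1)·(4)·∫sin(4x)·sin(x) dx = -8·(0) = 0.
  So ∫_0^π u² dx = π/2 + 8*π + 0 = 17*π/2.
  (u')² squared terms: (-4)²·∫cos(4x)² dx = 16·π/2 = 8*π;  (4)²·∫cos(x)² dx = 16·π/2 = 8*π.
  (u')² cross terms: 2·(-4)·(4)·∫cos(4x)·cos(x) dx = -32·(0) = 0.
  So ∫_0^π (u')² dx = 8*π + 8*π + 0 = 16*π.
||u||_{H^1}^2 = (17*π/2) + (16*π) = 49*π/2.


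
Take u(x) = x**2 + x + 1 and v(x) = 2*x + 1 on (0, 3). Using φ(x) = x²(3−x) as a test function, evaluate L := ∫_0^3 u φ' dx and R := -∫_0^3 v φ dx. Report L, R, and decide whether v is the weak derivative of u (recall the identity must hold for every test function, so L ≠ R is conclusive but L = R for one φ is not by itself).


LHS = -621/20, RHS = -621/20. Yes, v = u' weakly.

u(x) = x**2 + x + 1, classical derivative u'(x) = 2*x + 1.
φ(x) = x²(3−x), so φ'(x) = 3*x*(2 - x).
Note φ(0) = φ(3) = 0, so the boundary term u·φ vanishes.
LHS = ∫_0^3 u(x) φ'(x) dx = ∫_0^3 (-3*x^4 + 3*x^3 + 3*x^2 + 6*x) dx. Term by term:
  ∫_0^3 -3*x^4 dx = -729/5;  ∫_0^3 3*x^3 dx = 243/4;  ∫_0^3 3*x^2 dx = 27;
  ∫_0^3 6*x dx = 27.
Sum: -729/5 + 243/4 + 27 + 27 = -621/20.
So LHS = -621/20.
∫_0^3 v(x) φ(x) dx = ∫_0^3 (-2*x^4 + 5*x^3 + 3*x^2) dx. Term by term:
  ∫_0^3 -2*x^4 dx = -486/5;  ∫_0^3 5*x^3 dx = 405/4;  ∫_0^3 3*x^2 dx = 27.
Sum: -486/5 + 405/4 + 27 = 621/20.
So RHS = -∫_0^3 v(x) φ(x) dx = -621/20.
LHS = RHS, so the identity holds for this test φ.
Moreover u is smooth here and v(x) = u'(x) = 2*x + 1 pointwise, so the identity holds for every test function. Hence v is the weak derivative of u.


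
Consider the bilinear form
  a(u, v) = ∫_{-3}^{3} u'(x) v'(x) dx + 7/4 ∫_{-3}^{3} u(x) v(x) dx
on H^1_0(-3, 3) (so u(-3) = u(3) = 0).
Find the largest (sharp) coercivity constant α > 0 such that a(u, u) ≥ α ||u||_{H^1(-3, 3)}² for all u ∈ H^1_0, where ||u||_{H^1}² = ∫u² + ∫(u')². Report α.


α = 1

Coercivity of a(·,·) on H^1_0(-3, 3) means a(u, u) ≥ α ||u||_{H^1}² for every u ∈ H^1_0.
The interval has length L = 6, and Poincaré/coercivity depend only on L. Here a(u, u) = ∫(u')² + (7/4)·∫u².
Here c = 7/4 ≥ 1, so a(u,u) = ∫(u')² + c∫u² ≥ ∫(u')² + ∫u² = ||u||_{H^1}², i.e. α = 1 works. No larger α is possible: a(u,u) ≥ α||u||_{H^1}² means (1−α)∫(u')² ≥ (α−c)∫u², and for the modes u_n = sin(nπ(x−x₀)/L) (x₀ the left endpoint) one has ∫u_n²/∫(u_n')² = (L/(nπ))² → 0, so a(u_n,u_n)/||u_n||_{H^1}² → 1. Hence the optimal constant is α = 1.
Therefore α = 1.


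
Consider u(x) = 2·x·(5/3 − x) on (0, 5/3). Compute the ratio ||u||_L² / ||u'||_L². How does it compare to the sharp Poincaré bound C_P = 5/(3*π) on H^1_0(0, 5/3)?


||u||_L² / ||u'||_L² = sqrt(10)/6 < C_P = 5/(3*π).

u(x) = 2·x·(5/3 − x), so u'(x) = 10/3 - 4*x.
u(x) = 2·x·(5/3 − x) vanishes at x = 0 and x = 5/3, so u ∈ H^1_0(0, 5/3). Differentiate via the product rule and integrate the resulting polynomials term by term.
  ∫_0^5/3 u² dx = ∫_0^5/3 (4*x^4 - 40*x^3/3 + 100*x^2/9) dx. Term by term:
    ∫_0^5/3 4*x^4 dx = 2500/243;  ∫_0^5/3 -40*x^3/3 dx = -6250/243;  ∫_0^5/3 100*x^2/9 dx = 12500/729.
  Sum: 2500/243 − 6250/243 + 12500/729 = 1250/729.
  ∫_0^5/3 (u')² dx = ∫_0^5/3 (16*x^2 - 80*x/3 + 100/9) dx. Term by term:
    ∫_0^5/3 16*x^2 dx = 2000/81;  ∫_0^5/3 -80*x/3 dx = -1000/27;  ∫_0^5/3 100/9 dx = 500/27.
  Sum: 2000/81 − 1000/27 + 500/27 = 500/81.
∫_0^5/3 u² dx = 1250/729, so ||u||_L² = 25*sqrt(2)/27.
∫_0^5/3 (u')² dx = 500/81, so ||u'||_L² = 10*sqrt(5)/9.
Ratio ||u||_L² / ||u'||_L² = sqrt(10)/6.
Sharp Poincaré constant on H^1_0(0, 5/3) is C_P = L/π = 5/(3*π), achieved by sin(3*π/5·x).
A polynomial bump cannot attain the sharp Poincaré constant (only the first sine eigenfunction does), so the ratio is strictly less than C_P, consistent with ||u||_L² ≤ C_P ||u'||_L².


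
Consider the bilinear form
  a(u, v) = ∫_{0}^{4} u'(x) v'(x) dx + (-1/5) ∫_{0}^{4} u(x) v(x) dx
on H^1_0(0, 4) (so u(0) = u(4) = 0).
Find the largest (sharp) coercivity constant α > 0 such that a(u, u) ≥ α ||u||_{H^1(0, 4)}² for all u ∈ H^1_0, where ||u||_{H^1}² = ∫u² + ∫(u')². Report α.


α = (-16/5 + π^2)/(π^2 + 16)

Coercivity of a(·,·) on H^1_0(0, 4) means a(u, u) ≥ α ||u||_{H^1}² for every u ∈ H^1_0.
The interval has length L = 4, and Poincaré/coercivity depend only on L. Here a(u, u) = ∫(u')² + (-1/5)·∫u².
Here c = -1/5 < 0 with |c| < (π/L)² = π^2/16, so coercivity still holds. The condition a(u,u) ≥ α||u||_{H^1}² reads (1−α)∫(u')² ≥ (α−c)∫u². Any admissible α is ≤ 1 (rapidly oscillating u have ∫u²/∫(u')² → 0), and α = 1 would force 0 ≥ (1−c)∫u², impossible since c < 1; so 1−α > 0. By the sharp Poincaré inequality on H^1_0 of an interval of length L, ∫(u')² ≥ (π/L)²∫u² with equality for the first sine mode sin(π(x−x₀)/L) (x₀ the left endpoint), so the inequality holds for all u iff (1−α)(π/L)² ≥ α − c, i.e. α ≤ ((π/L)² + c)/((π/L)² + 1) = (1 + c(L/π)²)/(1 + (L/π)²). (Direct route, valid since c ≤ 0: Poincaré gives c∫u² ≥ c(L/π)²∫(u')², so a(u,u) ≥ (1 + c(L/π)²)∫(u')², while ||u||_{H^1}² ≤ (1 + (L/π)²)∫(u')²; dividing yields the same α.) With (π/L)² = π^2/16 and c = -1/5, the largest admissible constant is α = ((π/L)² + c)/((π/L)² + 1).
Simplifying, α = (-16/5 + π^2)/(π^2 + 16).


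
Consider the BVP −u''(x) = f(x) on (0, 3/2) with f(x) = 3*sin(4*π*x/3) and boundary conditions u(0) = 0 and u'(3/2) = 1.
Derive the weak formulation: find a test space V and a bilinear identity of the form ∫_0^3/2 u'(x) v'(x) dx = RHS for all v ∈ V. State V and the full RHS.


V = {v ∈ H^1(0, 3/2) : v(0) = 0} (test functions vanish at x = 0 where u is specified); weak form: ∫_0^3/2 u'v' dx = ∫_0^3/2 (3*sin(4*π*x/3)) v dx + v(3/2) for all v ∈ V.

Multiply both sides by a test function v and integrate from 0 to 3/2:
  ∫_0^3/2 −u''(x) v(x) dx = ∫_0^3/2 f(x) v(x) dx.
Integrate the LHS by parts once:
  ∫_0^3/2 −u'' v dx = −[u'(x) v(x)]_0^3/2 + ∫_0^3/2 u'(x) v'(x) dx.
Thus ∫_0^3/2 u'(x) v'(x) dx = ∫_0^3/2 f(x) v(x) dx + [u'(x) v(x)]_0^3/2.
Choose V so that boundary terms are either known or forced to vanish.
Mixed BC: u(0) = 0 (Dirichlet) and u'(3/2) = 1 (Neumann). Define V = {v ∈ H^1(0, 3/2) : v(0) = 0}. Then [u' v]_0^3/2 = u'(3/2)·v(3/2) − u'(0)·0 = v(3/2).
Weak formulation: find u (satisfying any essential BC) such that ∫_0^3/2 u'(x) v'(x) dx = ∫_0^3/2 f v dx + v(3/2) for all v ∈ V (Dirichlet at 0 absorbed into V; Neumann datum at x = 3/2 contributes the boundary term).
Substituting f(x) = 3*sin(4*π*x/3), the right-hand side is ∫_0^3/2 (3*sin(4*π*x/3)) v dx + v(3/2).


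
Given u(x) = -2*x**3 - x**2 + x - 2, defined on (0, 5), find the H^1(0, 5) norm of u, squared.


||u||_{H^1}^2 = 3367225/42

The H^1 norm (squared) on an interval (0, L) is
  ||u||_{H^1}^2 = ∫_0^L u(x)^2 dx + ∫_0^L u'(x)^2 dx.
Compute u'(x) = -6*x**2 - 2*x + 1.
Then u(x)^2 = 4*x**6 + 4*x**5 - 3*x**4 + 6*x**3 + 5*x**2 - 4*x + 4 and u'(x)^2 = 36*x**4 + 24*x**3 - 8*x**2 - 4*x + 1.
Integrate each monomial from 0 to 5 using ∫_0^5 c·x^n dx = c·5^(n+1)/(n+1):
  ∫_0^5 u(x)^2 dx = ∫_0^5 (4*x^6 + 4*x^5 - 3*x^4 + 6*x^3 + 5*x^2 - 4*x + 4) dx. Term by term:
    ∫_0^5 4*x^6 dx = 312500/7;  ∫_0^5 4*x^5 dx = 31250/3;  ∫_0^5 -3*x^4 dx = -1875;
    ∫_0^5 6*x^3 dx = 1875/2;  ∫_0^5 5*x^2 dx = 625/3;  ∫_0^5 -4*x dx = -50;
    ∫_0^5 4 dx = 20.
  Sum: 312500/7 + 31250/3 − 1875 + 1875/2 + 625/3 − 50 + 20 = 760205/14.
  ∫_0^5 u'(x)^2 dx = ∫_0^5 (36*x^4 + 24*x^3 - 8*x^2 - 4*x + 1) dx. Term by term:
    ∫_0^5 36*x^4 dx = 22500;  ∫_0^5 24*x^3 dx = 3750;  ∫_0^5 -8*x^2 dx = -1000/3;
    ∫_0^5 -4*x dx = -50;  ∫_0^5 1 dx = 5.
  Sum: 22500 + 3750 − 1000/3 − 50 + 5 = 77615/3.
Adding: ||u||_{H^1}^2 = 760205/14 + 77615/3 = 3367225/42.


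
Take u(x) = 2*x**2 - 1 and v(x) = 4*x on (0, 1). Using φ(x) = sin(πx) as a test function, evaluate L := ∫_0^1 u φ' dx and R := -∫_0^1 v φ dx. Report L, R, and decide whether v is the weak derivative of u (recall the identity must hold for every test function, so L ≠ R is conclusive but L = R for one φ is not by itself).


LHS = -4/π, RHS = -4/π. Yes, v = u' weakly.

u(x) = 2*x**2 - 1, classical derivative u'(x) = 4*x.
φ(x) = sin(πx), so φ'(x) = π*cos(π*x).
Note φ(0) = φ(1) = 0, so the boundary term u·φ vanishes.
LHS = ∫_0^1 u(x) φ'(x) dx = ∫_0^1 (2*π*x^2*cos(π*x) - π*cos(π*x)) dx. Term by term:
  ∫_0^1 -π*cos(π*x) dx = 0;  ∫_0^1 2*π*x^2*cos(π*x) dx = -4/π.
Sum: 0 − 4/π = -4/π.
So LHS = -4/π.
∫_0^1 v(x) φ(x) dx = ∫_0^1 (4*x*sin(π*x)) dx. Term by term:
  ∫_0^1 4*x*sin(π*x) dx = 4/π.
So RHS = -∫_0^1 v(x) φ(x) dx = -4/π.
LHS = RHS, so the identity holds for this test φ.
Moreover u is smooth here and v(x) = u'(x) = 4*x pointwise, so the identity holds for every test function. Hence v is the weak derivative of u.


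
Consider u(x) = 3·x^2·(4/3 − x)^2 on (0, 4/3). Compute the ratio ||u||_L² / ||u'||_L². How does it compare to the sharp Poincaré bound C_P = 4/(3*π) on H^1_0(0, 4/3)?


||u||_L² / ||u'||_L² = 2*sqrt(3)/9 < C_P = 4/(3*π).

u(x) = 3·x^2·(4/3 − x)^2, so u'(x) = 4*x*(3*x - 4)*(3*x - 2)/3.
u(x) = 3·x^2·(4/3 − x)^2 vanishes at x = 0 and x = 4/3, so u ∈ H^1_0(0, 4/3). Differentiate via the product rule and integrate the resulting polynomials term by term.
  ∫_0^4/3 u² dx = ∫_0^4/3 (9*x^8 - 48*x^7 + 96*x^6 - 256*x^5/3 + 256*x^4/9) dx. Term by term:
    ∫_0^4/3 9*x^8 dx = 262144/19683;  ∫_0^4/3 -48*x^7 dx = -131072/2187;  ∫_0^4/3 96*x^6 dx = 524288/5103;
    ∫_0^4/3 -256*x^5/3 dx = -524288/6561;  ∫_0^4/3 256*x^4/9 dx = 262144/10935.
  Sum: 262144/19683 − 131072/2187 + 524288/5103 − 524288/6561 + 262144/10935 = 131072/688905.
  ∫_0^4/3 (u')² dx = ∫_0^4/3 (144*x^6 - 576*x^5 + 832*x^4 - 512*x^3 + 1024*x^2/9) dx. Term by term:
    ∫_0^4/3 144*x^6 dx = 262144/1701;  ∫_0^4/3 -576*x^5 dx = -131072/243;  ∫_0^4/3 832*x^4 dx = 851968/1215;
    ∫_0^4/3 -512*x^3 dx = -32768/81;  ∫_0^4/3 1024*x^2/9 dx = 65536/729.
  Sum: 262144/1701 − 131072/243 + 851968/1215 − 32768/81 + 65536/729 = 32768/25515.
∫_0^4/3 u² dx = 131072/688905, so ||u||_L² = 256*sqrt(210)/8505.
∫_0^4/3 (u')² dx = 32768/25515, so ||u'||_L² = 128*sqrt(70)/945.
Ratio ||u||_L² / ||u'||_L² = 2*sqrt(3)/9.
Sharp Poincaré constant on H^1_0(0, 4/3) is C_P = L/π = 4/(3*π), achieved by sin(3*π/4·x).
A polynomial bump cannot attain the sharp Poincaré constant (only the first sine eigenfunction does), so the ratio is strictly less than C_P, consistent with ||u||_L² ≤ C_P ||u'||_L².


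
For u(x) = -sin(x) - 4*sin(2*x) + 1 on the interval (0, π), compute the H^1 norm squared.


||u||_{H^1(0,π)}^2 = -4 + 42*π

u'(x) = -cos(x) - 8*cos(2*x).
Expand u² and (u')² and integrate term by term on (0, π), using: for integers n ≥ 1, ∫_0^π sin²(nx) dx = ∫_0^π cos²(nx) dx = π/2; for n ≠ n', ∫_0^π sin(nx)sin(n'x) dx = ∫_0^π cos(nx)cos(n'x) dx = 0; and by product-to-sum, ∫_0^π sin(nx)cos(n'x) dx = ½∫_0^π [sin((n+n')x) + sin((n−n')x)] dx, which is 0 when n+n' is even and 2n/(n²−n'²) when n+n' is odd (it need not vanish on (0, π)). For the constant mode: ∫_0^π 1 dx = π, ∫_0^π cos(nx) dx = 0, ∫_0^π sin(nx) dx = (1−(−1)^n)/n.
  u² squared terms: (1)²·∫1 dx = 1·π = π;  (-1)²·∫sin(x)² dx = 1·π/2 = π/2;  (-4)²·∫sin(2x)² dx = 16·π/2 = 8*π.
  u² cross terms: 2·(1)·(-1)·∫1·sin(x) dx = -2·(2) = -4;  2·(1)·(-4)·∫1·sin(2x) dx = -8·(0) = 0;  2·(-1)·(-4)·∫sin(x)·sin(2x) dx = 8·(0) = 0.
  So ∫_0^π u² dx = π + π/2 + 8*π − 4 + 0 + 0 = -4 + 19*π/2.
  (u')² squared terms: (-1)²·∫cos(x)² dx = 1·π/2 = π/2;  (-8)²·∫cos(2x)² dx = 64·π/2 = 32*π.
  (u')² cross terms: 2·(-1)·(-8)·∫cos(x)·cos(2x) dx = 16·(0) = 0.
  So ∫_0^π (u')² dx = π/2 + 32*π + 0 = 65*π/2.
||u||_{H^1}^2 = (-4 + 19*π/2) + (65*π/2) = -4 + 42*π.


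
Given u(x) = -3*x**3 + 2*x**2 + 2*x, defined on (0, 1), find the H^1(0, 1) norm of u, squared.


||u||_{H^1}^2 = 478/105

The H^1 norm (squared) on an interval (0, L) is
  ||u||_{H^1}^2 = ∫_0^L u(x)^2 dx + ∫_0^L u'(x)^2 dx.
Compute u'(x) = -9*x**2 + 4*x + 2.
Then u(x)^2 = 9*x**6 - 12*x**5 - 8*x**4 + 8*x**3 + 4*x**2 and u'(x)^2 = 81*x**4 - 72*x**3 - 20*x**2 + 16*x + 4.
Integrate each monomial from 0 to 1 using ∫_0^1 c·x^n dx = c·1^(n+1)/(n+1):
  ∫_0^1 u(x)^2 dx = ∫_0^1 (9*x^6 - 12*x^5 - 8*x^4 + 8*x^3 + 4*x^2) dx. Term by term:
    ∫_0^1 9*x^6 dx = 9/7;  ∫_0^1 -12*x^5 dx = -2;  ∫_0^1 -8*x^4 dx = -8/5;
    ∫_0^1 8*x^3 dx = 2;  ∫_0^1 4*x^2 dx = 4/3.
  Sum: 9/7 − 2 − 8/5 + 2 + 4/3 = 107/105.
  ∫_0^1 u'(x)^2 dx = ∫_0^1 (81*x^4 - 72*x^3 - 20*x^2 + 16*x + 4) dx. Term by term:
    ∫_0^1 81*x^4 dx = 81/5;  ∫_0^1 -72*x^3 dx = -18;  ∫_0^1 -20*x^2 dx = -20/3;
    ∫_0^1 16*x dx = 8;  ∫_0^1 4 dx = 4.
  Sum: 81/5 − 18 − 20/3 + 8 + 4 = 53/15.
Adding: ||u||_{H^1}^2 = 107/105 + 53/15 = 478/105.


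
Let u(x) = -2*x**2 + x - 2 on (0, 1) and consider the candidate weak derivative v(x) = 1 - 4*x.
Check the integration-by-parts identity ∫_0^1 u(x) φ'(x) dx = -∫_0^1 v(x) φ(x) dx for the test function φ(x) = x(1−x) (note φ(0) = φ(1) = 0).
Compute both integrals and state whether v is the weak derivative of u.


LHS = 1/6, RHS = 1/6. Yes, v = u' weakly.

u(x) = -2*x**2 + x - 2, classical derivative u'(x) = 1 - 4*x.
φ(x) = x(1−x), so φ'(x) = 1 - 2*x.
Note φ(0) = φ(1) = 0, so the boundary term u·φ vanishes.
LHS = ∫_0^1 u(x) φ'(x) dx = ∫_0^1 (4*x^3 - 4*x^2 + 5*x - 2) dx. Term by term:
  ∫_0^1 4*x^3 dx = 1;  ∫_0^1 -4*x^2 dx = -4/3;  ∫_0^1 5*x dx = 5/2;
  ∫_0^1 -2 dx = -2.
Sum: 1 − 4/3 + 5/2 − 2 = 1/6.
So LHS = 1/6.
∫_0^1 v(x) φ(x) dx = ∫_0^1 (4*x^3 - 5*x^2 + x) dx. Term by term:
  ∫_0^1 4*x^3 dx = 1;  ∫_0^1 -5*x^2 dx = -5/3;  ∫_0^1 x dx = 1/2.
Sum: 1 − 5/3 + 1/2 = -1/6.
So RHS = -∫_0^1 v(x) φ(x) dx = 1/6.
LHS = RHS, so the identity holds for this test φ.
Moreover u is smooth here and v(x) = u'(x) = 1 - 4*x pointwise, so the identity holds for every test function. Hence v is the weak derivative of u.


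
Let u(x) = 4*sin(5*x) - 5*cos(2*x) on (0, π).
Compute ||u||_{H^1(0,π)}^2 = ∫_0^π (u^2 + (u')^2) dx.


||u||_{H^1(0,π)}^2 = -2000/21 + 541*π/2

u'(x) = 10*sin(2*x) + 20*cos(5*x).
Expand u² and (u')² and integrate term by term on (0, π), using: for integers n ≥ 1, ∫_0^π sin²(nx) dx = ∫_0^π cos²(nx) dx = π/2; for n ≠ n', ∫_0^π sin(nx)sin(n'x) dx = ∫_0^π cos(nx)cos(n'x) dx = 0; and by product-to-sum, ∫_0^π sin(nx)cos(n'x) dx = ½∫_0^π [sin((n+n')x) + sin((n−n')x)] dx, which is 0 when n+n' is even and 2n/(n²−n'²) when n+n' is odd (it need not vanish on (0, π)).
  u² squared terms: (-5)²·∫cos(2x)² dx = 25·π/2 = 25*π/2;  (4)²·∫sin(5x)² dx = 16·π/2 = 8*π.
  u² cross terms: 2·(-5)·(4)·∫cos(2x)·sin(5x) dx = -40·(10/21) = -400/21.
  So ∫_0^π u² dx = 25*π/2 + 8*π − 400/21 = -400/21 + 41*π/2.
  (u')² squared terms: (10)²·∫sin(2x)² dx = 100·π/2 = 50*π;  (20)²·∫cos(5x)² dx = 400·π/2 = 200*π.
  (u')² cross terms: 2·(10)·(20)·∫sin(2x)·cos(5x) dx = 400·(-4/21) = -1600/21.
  So ∫_0^π (u')² dx = 50*π + 200*π − 1600/21 = -1600/21 + 250*π.
||u||_{H^1}^2 = (-400/21 + 41*π/2) + (-1600/21 + 250*π) = -2000/21 + 541*π/2.


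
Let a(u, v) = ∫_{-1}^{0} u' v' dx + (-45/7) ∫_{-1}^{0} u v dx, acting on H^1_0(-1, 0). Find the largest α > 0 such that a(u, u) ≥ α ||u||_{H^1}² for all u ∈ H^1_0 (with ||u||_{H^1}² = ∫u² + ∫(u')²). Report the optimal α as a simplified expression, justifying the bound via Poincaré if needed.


α = (-45/7 + π^2)/(1 + π^2)

Coercivity of a(·,·) on H^1_0(-1, 0) means a(u, u) ≥ α ||u||_{H^1}² for every u ∈ H^1_0.
The interval has length L = 1, and Poincaré/coercivity depend only on L. Here a(u, u) = ∫(u')² + (-45/7)·∫u².
Here c = -45/7 < 0 with |c| < (π/L)² = π^2, so coercivity still holds. The condition a(u,u) ≥ α||u||_{H^1}² reads (1−α)∫(u')² ≥ (α−c)∫u². Any admissible α is ≤ 1 (rapidly oscillating u have ∫u²/∫(u')² → 0), and α = 1 would force 0 ≥ (1−c)∫u², impossible since c < 1; so 1−α > 0. By the sharp Poincaré inequality on H^1_0 of an interval of length L, ∫(u')² ≥ (π/L)²∫u² with equality for the first sine mode sin(π(x−x₀)/L) (x₀ the left endpoint), so the inequality holds for all u iff (1−α)(π/L)² ≥ α − c, i.e. α ≤ ((π/L)² + c)/((π/L)² + 1) = (1 + c(L/π)²)/(1 + (L/π)²). (Direct route, valid since c ≤ 0: Poincaré gives c∫u² ≥ c(L/π)²∫(u')², so a(u,u) ≥ (1 + c(L/π)²)∫(u')², while ||u||_{H^1}² ≤ (1 + (L/π)²)∫(u')²; dividing yields the same α.) With (π/L)² = π^2 and c = -45/7, the largest admissible constant is α = ((π/L)² + c)/((π/L)² + 1).
Simplifying, α = (-45/7 + π^2)/(1 + π^2).
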